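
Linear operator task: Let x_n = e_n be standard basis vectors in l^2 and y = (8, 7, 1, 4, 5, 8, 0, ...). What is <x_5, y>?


x_5 = e_5 is the standard basis vector with 1 in position 5.
<x_5, y> = y_5 = 5
As n -> infinity, <x_n, y> -> 0, confirming weak convergence of (x_n) to 0.

5


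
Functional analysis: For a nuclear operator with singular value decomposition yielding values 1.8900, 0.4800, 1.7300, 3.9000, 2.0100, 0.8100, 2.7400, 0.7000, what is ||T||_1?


The nuclear norm is the sum of all singular values.
||T||_1 = 1.8900 + 0.4800 + 1.7300 + 3.9000 + 2.0100 + 0.8100 + 2.7400 + 0.7000
= 14.2600

14.2600


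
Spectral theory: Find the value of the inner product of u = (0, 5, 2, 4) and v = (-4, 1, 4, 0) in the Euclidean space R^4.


Computing the standard inner product <u, v> = sum u_i * v_i
= 0*-4 + 5*1 + 2*4 + 4*0
= 0 + 5 + 8 + 0
= 13

13


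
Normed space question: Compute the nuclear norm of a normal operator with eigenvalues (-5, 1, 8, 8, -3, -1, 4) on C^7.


For a normal operator, singular values equal |eigenvalues|.
Trace norm = sum |lambda_i| = 5 + 1 + 8 + 8 + 3 + 1 + 4
= 30

30


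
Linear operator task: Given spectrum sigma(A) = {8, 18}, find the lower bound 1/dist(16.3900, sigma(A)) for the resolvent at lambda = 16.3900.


dist(16.3900, {8, 18}) = min(|16.3900 - 8|, |16.3900 - 18|)
= min(8.3900, 1.6100) = 1.6100
Resolvent bound = 1/1.6100 = 0.6211

0.6211


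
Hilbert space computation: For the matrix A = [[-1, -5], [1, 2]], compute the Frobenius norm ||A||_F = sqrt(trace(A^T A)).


||A||_F^2 = sum a_ij^2
= (-1)^2 + (-5)^2 + 1^2 + 2^2
= 1 + 25 + 1 + 4 = 31
||A||_F = sqrt(31) = 5.5678

5.5678


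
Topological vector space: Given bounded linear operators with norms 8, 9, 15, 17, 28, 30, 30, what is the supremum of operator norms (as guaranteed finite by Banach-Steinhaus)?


By the Uniform Boundedness Principle, the supremum of norms is finite.
sup_k ||T_k|| = max(8, 9, 15, 17, 28, 30, 30) = 30

30


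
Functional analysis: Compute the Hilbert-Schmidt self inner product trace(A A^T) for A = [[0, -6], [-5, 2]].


trace(A * A^T) = sum of squares of all entries
= 0^2 + (-6)^2 + (-5)^2 + 2^2
= 0 + 36 + 25 + 4
= 65

65


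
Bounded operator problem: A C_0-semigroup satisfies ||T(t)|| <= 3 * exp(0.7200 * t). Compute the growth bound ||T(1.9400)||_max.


||T(1.9400)|| <= 3 * exp(0.7200 * 1.9400)
= 3 * exp(1.3968)
= 3 * 4.0422
= 12.1267

12.1267


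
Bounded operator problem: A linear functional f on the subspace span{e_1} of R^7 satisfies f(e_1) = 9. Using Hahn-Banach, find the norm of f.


The norm of f is given by ||f|| = sup_{||x||=1} |f(x)|.
On span{e_1}, ||e_1|| = 1, so ||f|| = |f(e_1)| / ||e_1||
= |9| / 1 = 9.0000

9.0000


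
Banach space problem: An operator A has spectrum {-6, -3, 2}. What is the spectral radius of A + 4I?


Spectrum of A + 4I = {-2, 1, 6}
Spectral radius = max |lambda| over the shifted spectrum
= max(2, 1, 6) = 6

6


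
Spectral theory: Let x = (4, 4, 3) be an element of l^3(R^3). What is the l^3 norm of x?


The l^3 norm = (sum |x_i|^3)^(1/3)
Sum of 3th powers = 64 + 64 + 27 = 155
||x||_3 = (155)^(1/3) = 5.3717

5.3717


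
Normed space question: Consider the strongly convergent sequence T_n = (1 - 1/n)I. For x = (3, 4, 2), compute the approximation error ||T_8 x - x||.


T_8 x - x = (1 - 1/8)x - x = -x/8
||x|| = sqrt(29) = 5.3852
||T_8 x - x|| = ||x||/8 = 5.3852/8 = 0.6731

0.6731


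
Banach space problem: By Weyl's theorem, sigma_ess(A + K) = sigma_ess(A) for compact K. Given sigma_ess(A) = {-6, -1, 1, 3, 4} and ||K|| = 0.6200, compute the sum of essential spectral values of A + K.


By Weyl's theorem, the essential spectrum is invariant under compact perturbations.
sigma_ess(A + K) = sigma_ess(A) = {-6, -1, 1, 3, 4}
Sum = -6 + -1 + 1 + 3 + 4 = 1

1


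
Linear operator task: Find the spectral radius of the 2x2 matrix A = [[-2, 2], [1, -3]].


For a 2x2 matrix, eigenvalues satisfy lambda^2 - (trace)*lambda + det = 0
trace = -2 + -3 = -5
det = -2*-3 - 2*1 = 4
discriminant = (-5)^2 - 4*(4) = 9
spectral radius = max |eigenvalue| = 4.0000

4.0000


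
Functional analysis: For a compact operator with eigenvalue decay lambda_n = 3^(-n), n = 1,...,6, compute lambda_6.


The eigenvalue formula gives lambda_6 = 1/3^6
= 1/729
= 0.0014

0.0014


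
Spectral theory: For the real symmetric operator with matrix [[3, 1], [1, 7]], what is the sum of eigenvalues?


For a self-adjoint (symmetric) matrix, the eigenvalues are real.
The sum of eigenvalues equals the trace of the matrix.
trace = 3 + 7 = 10

10


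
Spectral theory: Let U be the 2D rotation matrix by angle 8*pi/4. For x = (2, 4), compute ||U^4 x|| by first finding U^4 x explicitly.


U is a rotation by theta = 8*pi/4
U^4 = rotation by 4*theta = 32*pi/4 = 0*pi/4 (mod 2*pi)
cos(0*pi/4) = 1.0000, sin(0*pi/4) = 0.0000
U^4 x = (1.0000 * 2 - 0.0000 * 4, 0.0000 * 2 + 1.0000 * 4)
= (2.0000, 4.0000)
||U^4 x|| = sqrt(2.0000^2 + 4.0000^2) = sqrt(20.0000) = 4.4721

4.4721


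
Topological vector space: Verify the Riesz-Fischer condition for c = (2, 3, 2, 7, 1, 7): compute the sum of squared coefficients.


sum |c_n|^2 = 2^2 + 3^2 + 2^2 + 7^2 + 1^2 + 7^2
= 4 + 9 + 4 + 49 + 1 + 49
= 116

116


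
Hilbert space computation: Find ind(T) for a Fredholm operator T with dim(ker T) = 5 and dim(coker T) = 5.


The Fredholm index is defined as ind(T) = dim(ker T) - dim(coker T)
= 5 - 5
= 0

0


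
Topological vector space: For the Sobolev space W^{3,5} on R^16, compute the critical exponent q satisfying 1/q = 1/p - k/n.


Using the Sobolev embedding formula: 1/q = 1/p - k/n
1/q = 1/5 - 3/16 = 1/80
q = 1/(1/80) = 80

80.0000


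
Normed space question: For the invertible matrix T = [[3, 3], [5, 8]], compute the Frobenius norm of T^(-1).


det(T) = 3*8 - 3*5 = 9
T^(-1) = (1/9) * [[8, -3], [-5, 3]] = [[0.8889, -0.3333], [-0.5556, 0.3333]]
||T^(-1)||_F^2 = 0.8889^2 + (-0.3333)^2 + (-0.5556)^2 + 0.3333^2 = 1.3210
||T^(-1)||_F = sqrt(1.3210) = 1.1493

1.1493


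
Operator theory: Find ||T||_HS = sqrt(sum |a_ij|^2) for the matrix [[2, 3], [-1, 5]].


The Hilbert-Schmidt norm is sqrt(sum of squares of all entries).
Sum of squares = 2^2 + 3^2 + (-1)^2 + 5^2
= 4 + 9 + 1 + 25 = 39
||T||_HS = sqrt(39) = 6.2450

6.2450


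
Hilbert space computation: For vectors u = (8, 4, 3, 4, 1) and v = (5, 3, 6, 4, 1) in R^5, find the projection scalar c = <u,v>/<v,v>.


Computing <u,v> = 8*5 + 4*3 + 3*6 + 4*4 + 1*1 = 87
Computing <v,v> = 5^2 + 3^2 + 6^2 + 4^2 + 1^2 = 87
Projection coefficient = 87/87 = 1.0000

1.0000


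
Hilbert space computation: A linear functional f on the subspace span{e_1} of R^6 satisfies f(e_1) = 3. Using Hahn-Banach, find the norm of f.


The norm of f is given by ||f|| = sup_{||x||=1} |f(x)|.
On span{e_1}, ||e_1|| = 1, so ||f|| = |f(e_1)| / ||e_1||
= |3| / 1 = 3.0000

3.0000


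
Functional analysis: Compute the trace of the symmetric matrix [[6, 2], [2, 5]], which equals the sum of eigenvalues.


For a self-adjoint (symmetric) matrix, the eigenvalues are real.
The sum of eigenvalues equals the trace of the matrix.
trace = 6 + 5 = 11

11


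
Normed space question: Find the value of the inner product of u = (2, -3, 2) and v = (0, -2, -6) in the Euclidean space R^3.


Computing the standard inner product <u, v> = sum u_i * v_i
= 2*0 + -3*-2 + 2*-6
= 0 + 6 + -12
= -6

-6


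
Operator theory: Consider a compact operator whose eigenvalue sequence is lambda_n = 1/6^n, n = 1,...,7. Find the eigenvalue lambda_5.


The eigenvalue formula gives lambda_5 = 1/6^5
= 1/7776
= 1.2860e-04

1.2860e-04


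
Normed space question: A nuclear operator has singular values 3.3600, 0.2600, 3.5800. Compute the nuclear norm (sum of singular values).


The nuclear norm is the sum of all singular values.
||T||_1 = 3.3600 + 0.2600 + 3.5800
= 7.2000

7.2000


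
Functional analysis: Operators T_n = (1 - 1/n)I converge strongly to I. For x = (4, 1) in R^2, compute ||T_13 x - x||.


T_13 x - x = (1 - 1/13)x - x = -x/13
||x|| = sqrt(17) = 4.1231
||T_13 x - x|| = ||x||/13 = 4.1231/13 = 0.3172

0.3172


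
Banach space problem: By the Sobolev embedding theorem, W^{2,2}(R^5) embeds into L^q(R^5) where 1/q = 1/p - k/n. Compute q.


Using the Sobolev embedding formula: 1/q = 1/p - k/n
1/q = 1/2 - 2/5 = 1/10
q = 1/(1/10) = 10

10.0000


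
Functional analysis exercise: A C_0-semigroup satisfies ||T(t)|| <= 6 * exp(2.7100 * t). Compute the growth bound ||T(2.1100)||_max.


||T(2.1100)|| <= 6 * exp(2.7100 * 2.1100)
= 6 * exp(5.7181)
= 6 * 304.3262
= 1825.9569

1825.9569


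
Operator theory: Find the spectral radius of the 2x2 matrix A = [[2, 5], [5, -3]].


For a 2x2 matrix, eigenvalues satisfy lambda^2 - (trace)*lambda + det = 0
trace = 2 + -3 = -1
det = 2*-3 - 5*5 = -31
discriminant = (-1)^2 - 4*(-31) = 125
spectral radius = max |eigenvalue| = 6.0902

6.0902


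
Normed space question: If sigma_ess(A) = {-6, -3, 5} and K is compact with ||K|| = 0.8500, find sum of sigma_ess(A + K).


By Weyl's theorem, the essential spectrum is invariant under compact perturbations.
sigma_ess(A + K) = sigma_ess(A) = {-6, -3, 5}
Sum = -6 + -3 + 5 = -4

-4


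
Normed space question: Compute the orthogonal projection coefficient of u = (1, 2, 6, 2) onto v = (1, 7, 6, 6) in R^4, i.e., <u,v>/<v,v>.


Computing <u,v> = 1*1 + 2*7 + 6*6 + 2*6 = 63
Computing <v,v> = 1^2 + 7^2 + 6^2 + 6^2 = 122
Projection coefficient = 63/122 = 0.5164

0.5164


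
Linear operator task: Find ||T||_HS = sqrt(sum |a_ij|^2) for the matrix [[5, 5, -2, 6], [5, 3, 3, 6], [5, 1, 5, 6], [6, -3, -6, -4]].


The Hilbert-Schmidt norm is sqrt(sum of squares of all entries).
Sum of squares = 5^2 + 5^2 + (-2)^2 + 6^2 + 5^2 + 3^2 + 3^2 + 6^2 + 5^2 + 1^2 + 5^2 + 6^2 + 6^2 + (-3)^2 + (-6)^2 + (-4)^2
= 25 + 25 + 4 + 36 + 25 + 9 + 9 + 36 + 25 + 1 + 25 + 36 + 36 + 9 + 36 + 16 = 353
||T||_HS = sqrt(353) = 18.7883

18.7883


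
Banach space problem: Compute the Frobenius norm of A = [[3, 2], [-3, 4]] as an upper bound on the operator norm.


||A||_F^2 = sum a_ij^2
= 3^2 + 2^2 + (-3)^2 + 4^2
= 9 + 4 + 9 + 16 = 38
||A||_F = sqrt(38) = 6.1644

6.1644


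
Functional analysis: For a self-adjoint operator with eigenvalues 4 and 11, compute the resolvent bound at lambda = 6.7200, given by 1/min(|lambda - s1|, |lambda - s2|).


dist(6.7200, {4, 11}) = min(|6.7200 - 4|, |6.7200 - 11|)
= min(2.7200, 4.2800) = 2.7200
Resolvent bound = 1/2.7200 = 0.3676

0.3676


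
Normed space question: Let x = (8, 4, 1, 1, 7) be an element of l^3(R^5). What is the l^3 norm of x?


The l^3 norm = (sum |x_i|^3)^(1/3)
Sum of 3th powers = 512 + 64 + 1 + 1 + 343 = 921
||x||_3 = (921)^(1/3) = 9.7294

9.7294


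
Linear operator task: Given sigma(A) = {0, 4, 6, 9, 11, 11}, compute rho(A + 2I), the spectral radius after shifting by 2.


Spectrum of A + 2I = {2, 6, 8, 11, 13, 13}
Spectral radius = max |lambda| over the shifted spectrum
= max(2, 6, 8, 11, 13, 13) = 13

13


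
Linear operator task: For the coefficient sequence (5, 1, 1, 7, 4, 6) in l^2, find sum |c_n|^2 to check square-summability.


sum |c_n|^2 = 5^2 + 1^2 + 1^2 + 7^2 + 4^2 + 6^2
= 25 + 1 + 1 + 49 + 16 + 36
= 128

128


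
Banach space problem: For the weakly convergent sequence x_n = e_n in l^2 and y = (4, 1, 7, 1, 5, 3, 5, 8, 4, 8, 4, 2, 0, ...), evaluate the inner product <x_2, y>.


x_2 = e_2 is the standard basis vector with 1 in position 2.
<x_2, y> = y_2 = 1
As n -> infinity, <x_n, y> -> 0, confirming weak convergence of (x_n) to 0.

1


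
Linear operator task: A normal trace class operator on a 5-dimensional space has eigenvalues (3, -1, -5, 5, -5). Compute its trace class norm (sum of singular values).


For a normal operator, singular values equal |eigenvalues|.
Trace norm = sum |lambda_i| = 3 + 1 + 5 + 5 + 5
= 19

19


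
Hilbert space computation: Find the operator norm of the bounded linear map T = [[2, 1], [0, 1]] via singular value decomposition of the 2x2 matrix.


A^T A = [[4, 2], [2, 2]]
trace(A^T A) = 6, det(A^T A) = 4
discriminant = 6^2 - 4*4 = 20
Largest eigenvalue of A^T A = (trace + sqrt(disc))/2 = 5.2361
||T|| = sqrt(5.2361) = 2.2882

2.2882


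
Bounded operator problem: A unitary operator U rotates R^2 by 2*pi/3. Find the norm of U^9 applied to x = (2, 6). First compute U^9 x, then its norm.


U is a rotation by theta = 2*pi/3
U^9 = rotation by 9*theta = 18*pi/3 = 0*pi/3 (mod 2*pi)
cos(0*pi/3) = 1.0000, sin(0*pi/3) = 0.0000
U^9 x = (1.0000 * 2 - 0.0000 * 6, 0.0000 * 2 + 1.0000 * 6)
= (2.0000, 6.0000)
||U^9 x|| = sqrt(2.0000^2 + 6.0000^2) = sqrt(40.0000) = 6.3246

6.3246


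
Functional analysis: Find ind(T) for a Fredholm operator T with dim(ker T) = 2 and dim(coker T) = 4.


The Fredholm index is defined as ind(T) = dim(ker T) - dim(coker T)
= 2 - 4
= -2

-2


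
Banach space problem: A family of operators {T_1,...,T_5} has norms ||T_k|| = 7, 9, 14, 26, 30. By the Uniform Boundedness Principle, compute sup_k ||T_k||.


By the Uniform Boundedness Principle, the supremum of norms is finite.
sup_k ||T_k|| = max(7, 9, 14, 26, 30) = 30

30


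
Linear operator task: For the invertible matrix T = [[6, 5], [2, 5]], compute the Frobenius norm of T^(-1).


det(T) = 6*5 - 5*2 = 20
T^(-1) = (1/20) * [[5, -5], [-2, 6]] = [[0.2500, -0.2500], [-0.1000, 0.3000]]
||T^(-1)||_F^2 = 0.2500^2 + (-0.2500)^2 + (-0.1000)^2 + 0.3000^2 = 0.2250
||T^(-1)||_F = sqrt(0.2250) = 0.4743

0.4743


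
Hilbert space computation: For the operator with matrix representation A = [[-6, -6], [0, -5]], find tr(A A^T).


trace(A * A^T) = sum of squares of all entries
= (-6)^2 + (-6)^2 + 0^2 + (-5)^2
= 36 + 36 + 0 + 25
= 97

97


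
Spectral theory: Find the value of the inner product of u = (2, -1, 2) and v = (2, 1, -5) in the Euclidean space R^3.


Computing the standard inner product <u, v> = sum u_i * v_i
= 2*2 + -1*1 + 2*-5
= 4 + -1 + -10
= -7

-7


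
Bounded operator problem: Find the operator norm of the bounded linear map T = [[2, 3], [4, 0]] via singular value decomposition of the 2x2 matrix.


A^T A = [[20, 6], [6, 9]]
trace(A^T A) = 29, det(A^T A) = 144
discriminant = 29^2 - 4*144 = 265
Largest eigenvalue of A^T A = (trace + sqrt(disc))/2 = 22.6394
||T|| = sqrt(22.6394) = 4.7581

4.7581


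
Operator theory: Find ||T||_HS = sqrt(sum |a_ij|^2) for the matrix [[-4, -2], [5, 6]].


The Hilbert-Schmidt norm is sqrt(sum of squares of all entries).
Sum of squares = (-4)^2 + (-2)^2 + 5^2 + 6^2
= 16 + 4 + 25 + 36 = 81
||T||_HS = sqrt(81) = 9.0000

9.0000


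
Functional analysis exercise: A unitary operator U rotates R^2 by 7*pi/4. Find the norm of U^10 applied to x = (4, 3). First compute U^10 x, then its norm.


U is a rotation by theta = 7*pi/4
U^10 = rotation by 10*theta = 70*pi/4 = 6*pi/4 (mod 2*pi)
cos(6*pi/4) = 0.0000, sin(6*pi/4) = -1.0000
U^10 x = (0.0000 * 4 - -1.0000 * 3, -1.0000 * 4 + 0.0000 * 3)
= (3.0000, -4.0000)
||U^10 x|| = sqrt(3.0000^2 + (-4.0000)^2) = sqrt(25.0000) = 5.0000

5.0000


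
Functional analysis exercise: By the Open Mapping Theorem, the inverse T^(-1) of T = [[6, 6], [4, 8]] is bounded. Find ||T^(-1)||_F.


det(T) = 6*8 - 6*4 = 24
T^(-1) = (1/24) * [[8, -6], [-4, 6]] = [[0.3333, -0.2500], [-0.1667, 0.2500]]
||T^(-1)||_F^2 = 0.3333^2 + (-0.2500)^2 + (-0.1667)^2 + 0.2500^2 = 0.2639
||T^(-1)||_F = sqrt(0.2639) = 0.5137

0.5137


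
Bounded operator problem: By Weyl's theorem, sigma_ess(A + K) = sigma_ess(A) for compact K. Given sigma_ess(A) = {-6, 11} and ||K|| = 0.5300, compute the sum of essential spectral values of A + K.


By Weyl's theorem, the essential spectrum is invariant under compact perturbations.
sigma_ess(A + K) = sigma_ess(A) = {-6, 11}
Sum = -6 + 11 = 5

5


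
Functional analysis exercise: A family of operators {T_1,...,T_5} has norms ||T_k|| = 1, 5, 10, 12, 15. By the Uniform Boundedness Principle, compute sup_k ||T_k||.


By the Uniform Boundedness Principle, the supremum of norms is finite.
sup_k ||T_k|| = max(1, 5, 10, 12, 15) = 15

15


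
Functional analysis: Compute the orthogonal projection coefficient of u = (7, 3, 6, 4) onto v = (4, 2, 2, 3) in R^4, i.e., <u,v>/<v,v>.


Computing <u,v> = 7*4 + 3*2 + 6*2 + 4*3 = 58
Computing <v,v> = 4^2 + 2^2 + 2^2 + 3^2 = 33
Projection coefficient = 58/33 = 1.7576

1.7576


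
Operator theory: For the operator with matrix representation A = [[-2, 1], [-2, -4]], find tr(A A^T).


trace(A * A^T) = sum of squares of all entries
= (-2)^2 + 1^2 + (-2)^2 + (-4)^2
= 4 + 1 + 4 + 16
= 25

25


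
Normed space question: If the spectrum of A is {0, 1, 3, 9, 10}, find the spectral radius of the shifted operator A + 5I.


Spectrum of A + 5I = {5, 6, 8, 14, 15}
Spectral radius = max |lambda| over the shifted spectrum
= max(5, 6, 8, 14, 15) = 15

15


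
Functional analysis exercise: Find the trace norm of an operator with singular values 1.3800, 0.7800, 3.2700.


The nuclear norm is the sum of all singular values.
||T||_1 = 1.3800 + 0.7800 + 3.2700
= 5.4300

5.4300


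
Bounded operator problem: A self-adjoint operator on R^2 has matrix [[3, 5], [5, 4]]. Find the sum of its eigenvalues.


For a self-adjoint (symmetric) matrix, the eigenvalues are real.
The sum of eigenvalues equals the trace of the matrix.
trace = 3 + 4 = 7

7


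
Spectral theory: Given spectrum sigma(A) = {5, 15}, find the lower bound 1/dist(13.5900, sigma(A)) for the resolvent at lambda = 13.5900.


dist(13.5900, {5, 15}) = min(|13.5900 - 5|, |13.5900 - 15|)
= min(8.5900, 1.4100) = 1.4100
Resolvent bound = 1/1.4100 = 0.7092

0.7092


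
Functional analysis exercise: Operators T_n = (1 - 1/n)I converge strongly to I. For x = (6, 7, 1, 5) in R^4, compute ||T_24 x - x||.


T_24 x - x = (1 - 1/24)x - x = -x/24
||x|| = sqrt(111) = 10.5357
||T_24 x - x|| = ||x||/24 = 10.5357/24 = 0.4390

0.4390


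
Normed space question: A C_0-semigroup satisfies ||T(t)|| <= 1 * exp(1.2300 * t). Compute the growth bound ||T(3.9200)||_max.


||T(3.9200)|| <= 1 * exp(1.2300 * 3.9200)
= 1 * exp(4.8216)
= 1 * 124.1636
= 124.1636

124.1636


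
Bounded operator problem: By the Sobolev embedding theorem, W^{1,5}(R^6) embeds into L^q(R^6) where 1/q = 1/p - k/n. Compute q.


Using the Sobolev embedding formula: 1/q = 1/p - k/n
1/q = 1/5 - 1/6 = 1/30
q = 1/(1/30) = 30

30.0000


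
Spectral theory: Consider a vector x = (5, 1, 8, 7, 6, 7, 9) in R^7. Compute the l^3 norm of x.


The l^3 norm = (sum |x_i|^3)^(1/3)
Sum of 3th powers = 125 + 1 + 512 + 343 + 216 + 343 + 729 = 2269
||x||_3 = (2269)^(1/3) = 13.1405

13.1405


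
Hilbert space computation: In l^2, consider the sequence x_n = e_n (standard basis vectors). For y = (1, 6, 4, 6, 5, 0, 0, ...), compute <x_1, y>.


x_1 = e_1 is the standard basis vector with 1 in position 1.
<x_1, y> = y_1 = 1
As n -> infinity, <x_n, y> -> 0, confirming weak convergence of (x_n) to 0.

1


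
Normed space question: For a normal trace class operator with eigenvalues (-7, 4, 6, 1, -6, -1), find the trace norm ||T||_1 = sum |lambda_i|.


For a normal operator, singular values equal |eigenvalues|.
Trace norm = sum |lambda_i| = 7 + 4 + 6 + 1 + 6 + 1
= 25

25


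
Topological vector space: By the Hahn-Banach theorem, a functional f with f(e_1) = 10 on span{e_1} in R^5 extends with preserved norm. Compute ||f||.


The norm of f is given by ||f|| = sup_{||x||=1} |f(x)|.
On span{e_1}, ||e_1|| = 1, so ||f|| = |f(e_1)| / ||e_1||
= |10| / 1 = 10.0000

10.0000


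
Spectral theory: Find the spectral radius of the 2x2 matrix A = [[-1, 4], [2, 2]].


For a 2x2 matrix, eigenvalues satisfy lambda^2 - (trace)*lambda + det = 0
trace = -1 + 2 = 1
det = -1*2 - 4*2 = -10
discriminant = 1^2 - 4*(-10) = 41
spectral radius = max |eigenvalue| = 3.7016

3.7016


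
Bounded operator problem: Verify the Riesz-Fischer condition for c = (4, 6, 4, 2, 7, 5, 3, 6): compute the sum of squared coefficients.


sum |c_n|^2 = 4^2 + 6^2 + 4^2 + 2^2 + 7^2 + 5^2 + 3^2 + 6^2
= 16 + 36 + 16 + 4 + 49 + 25 + 9 + 36
= 191

191


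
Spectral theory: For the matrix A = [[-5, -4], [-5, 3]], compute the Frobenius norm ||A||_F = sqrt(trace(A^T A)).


||A||_F^2 = sum a_ij^2
= (-5)^2 + (-4)^2 + (-5)^2 + 3^2
= 25 + 16 + 25 + 9 = 75
||A||_F = sqrt(75) = 8.6603

8.6603


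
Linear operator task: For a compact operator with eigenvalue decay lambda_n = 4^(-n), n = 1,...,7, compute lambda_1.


The eigenvalue formula gives lambda_1 = 1/4^1
= 1/4
= 0.2500

0.2500


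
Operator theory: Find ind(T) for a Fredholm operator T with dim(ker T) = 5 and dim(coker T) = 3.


The Fredholm index is defined as ind(T) = dim(ker T) - dim(coker T)
= 5 - 3
= 2

2


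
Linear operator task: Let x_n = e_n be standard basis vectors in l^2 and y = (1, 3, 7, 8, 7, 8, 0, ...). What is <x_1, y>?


x_1 = e_1 is the standard basis vector with 1 in position 1.
<x_1, y> = y_1 = 1
As n -> infinity, <x_n, y> -> 0, confirming weak convergence of (x_n) to 0.

1


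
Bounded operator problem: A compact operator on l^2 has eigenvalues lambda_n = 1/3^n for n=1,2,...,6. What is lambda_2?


The eigenvalue formula gives lambda_2 = 1/3^2
= 1/9
= 0.1111

0.1111


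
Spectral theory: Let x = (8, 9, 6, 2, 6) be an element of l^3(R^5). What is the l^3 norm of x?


The l^3 norm = (sum |x_i|^3)^(1/3)
Sum of 3th powers = 512 + 729 + 216 + 8 + 216 = 1681
||x||_3 = (1681)^(1/3) = 11.8902

11.8902


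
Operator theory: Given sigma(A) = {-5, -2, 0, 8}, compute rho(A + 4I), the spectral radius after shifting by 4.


Spectrum of A + 4I = {-1, 2, 4, 12}
Spectral radius = max |lambda| over the shifted spectrum
= max(1, 2, 4, 12) = 12

12


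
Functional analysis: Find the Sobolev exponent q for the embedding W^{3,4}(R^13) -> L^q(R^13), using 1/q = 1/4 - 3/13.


Using the Sobolev embedding formula: 1/q = 1/p - k/n
1/q = 1/4 - 3/13 = 1/52
q = 1/(1/52) = 52

52.0000


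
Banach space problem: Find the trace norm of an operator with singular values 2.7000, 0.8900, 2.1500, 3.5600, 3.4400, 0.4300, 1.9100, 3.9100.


The nuclear norm is the sum of all singular values.
||T||_1 = 2.7000 + 0.8900 + 2.1500 + 3.5600 + 3.4400 + 0.4300 + 1.9100 + 3.9100
= 18.9900

18.9900


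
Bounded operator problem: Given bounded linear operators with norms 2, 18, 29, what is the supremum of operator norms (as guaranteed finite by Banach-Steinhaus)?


By the Uniform Boundedness Principle, the supremum of norms is finite.
sup_k ||T_k|| = max(2, 18, 29) = 29

29


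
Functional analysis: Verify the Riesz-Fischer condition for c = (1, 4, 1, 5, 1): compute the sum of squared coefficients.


sum |c_n|^2 = 1^2 + 4^2 + 1^2 + 5^2 + 1^2
= 1 + 16 + 1 + 25 + 1
= 44

44


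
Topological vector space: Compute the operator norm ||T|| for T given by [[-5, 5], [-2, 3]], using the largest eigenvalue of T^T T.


A^T A = [[29, -31], [-31, 34]]
trace(A^T A) = 63, det(A^T A) = 25
discriminant = 63^2 - 4*25 = 3869
Largest eigenvalue of A^T A = (trace + sqrt(disc))/2 = 62.6006
||T|| = sqrt(62.6006) = 7.9121

7.9121


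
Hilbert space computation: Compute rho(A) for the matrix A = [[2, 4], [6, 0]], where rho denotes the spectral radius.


For a 2x2 matrix, eigenvalues satisfy lambda^2 - (trace)*lambda + det = 0
trace = 2 + 0 = 2
det = 2*0 - 4*6 = -24
discriminant = 2^2 - 4*(-24) = 100
spectral radius = max |eigenvalue| = 6.0000

6.0000


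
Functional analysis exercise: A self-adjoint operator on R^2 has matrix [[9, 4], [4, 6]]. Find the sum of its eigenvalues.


For a self-adjoint (symmetric) matrix, the eigenvalues are real.
The sum of eigenvalues equals the trace of the matrix.
trace = 9 + 6 = 15

15


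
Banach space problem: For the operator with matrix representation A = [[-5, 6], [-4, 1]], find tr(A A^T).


trace(A * A^T) = sum of squares of all entries
= (-5)^2 + 6^2 + (-4)^2 + 1^2
= 25 + 36 + 16 + 1
= 78

78


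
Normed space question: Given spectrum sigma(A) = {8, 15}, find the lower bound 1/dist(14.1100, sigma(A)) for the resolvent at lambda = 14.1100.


dist(14.1100, {8, 15}) = min(|14.1100 - 8|, |14.1100 - 15|)
= min(6.1100, 0.8900) = 0.8900
Resolvent bound = 1/0.8900 = 1.1236

1.1236


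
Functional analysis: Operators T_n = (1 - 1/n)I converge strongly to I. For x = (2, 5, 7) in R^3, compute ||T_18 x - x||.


T_18 x - x = (1 - 1/18)x - x = -x/18
||x|| = sqrt(78) = 8.8318
||T_18 x - x|| = ||x||/18 = 8.8318/18 = 0.4907

0.4907


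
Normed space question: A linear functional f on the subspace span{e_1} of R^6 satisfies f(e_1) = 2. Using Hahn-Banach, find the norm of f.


The norm of f is given by ||f|| = sup_{||x||=1} |f(x)|.
On span{e_1}, ||e_1|| = 1, so ||f|| = |f(e_1)| / ||e_1||
= |2| / 1 = 2.0000

2.0000


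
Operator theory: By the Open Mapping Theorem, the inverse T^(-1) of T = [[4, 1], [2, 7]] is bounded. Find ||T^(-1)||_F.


det(T) = 4*7 - 1*2 = 26
T^(-1) = (1/26) * [[7, -1], [-2, 4]] = [[0.2692, -0.0385], [-0.0769, 0.1538]]
||T^(-1)||_F^2 = 0.2692^2 + (-0.0385)^2 + (-0.0769)^2 + 0.1538^2 = 0.1036
||T^(-1)||_F = sqrt(0.1036) = 0.3218

0.3218


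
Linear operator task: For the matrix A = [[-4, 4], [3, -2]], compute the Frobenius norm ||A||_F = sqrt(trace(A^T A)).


||A||_F^2 = sum a_ij^2
= (-4)^2 + 4^2 + 3^2 + (-2)^2
= 16 + 16 + 9 + 4 = 45
||A||_F = sqrt(45) = 6.7082

6.7082


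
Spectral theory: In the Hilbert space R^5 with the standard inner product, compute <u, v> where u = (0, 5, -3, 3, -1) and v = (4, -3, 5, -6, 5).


Computing the standard inner product <u, v> = sum u_i * v_i
= 0*4 + 5*-3 + -3*5 + 3*-6 + -1*5
= 0 + -15 + -15 + -18 + -5
= -53

-53


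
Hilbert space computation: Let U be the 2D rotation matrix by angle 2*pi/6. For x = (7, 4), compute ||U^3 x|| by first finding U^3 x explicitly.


U is a rotation by theta = 2*pi/6
U^3 = rotation by 3*theta = 6*pi/6
cos(6*pi/6) = -1.0000, sin(6*pi/6) = 0.0000
U^3 x = (-1.0000 * 7 - 0.0000 * 4, 0.0000 * 7 + -1.0000 * 4)
= (-7.0000, -4.0000)
||U^3 x|| = sqrt((-7.0000)^2 + (-4.0000)^2) = sqrt(65.0000) = 8.0623

8.0623


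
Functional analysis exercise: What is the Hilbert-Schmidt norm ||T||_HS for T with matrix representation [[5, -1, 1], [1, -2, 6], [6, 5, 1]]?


The Hilbert-Schmidt norm is sqrt(sum of squares of all entries).
Sum of squares = 5^2 + (-1)^2 + 1^2 + 1^2 + (-2)^2 + 6^2 + 6^2 + 5^2 + 1^2
= 25 + 1 + 1 + 1 + 4 + 36 + 36 + 25 + 1 = 130
||T||_HS = sqrt(130) = 11.4018

11.4018


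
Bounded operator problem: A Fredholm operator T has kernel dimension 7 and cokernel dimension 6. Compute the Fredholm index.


The Fredholm index is defined as ind(T) = dim(ker T) - dim(coker T)
= 7 - 6
= 1

1


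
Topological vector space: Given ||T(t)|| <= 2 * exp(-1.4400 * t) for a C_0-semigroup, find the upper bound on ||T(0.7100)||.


||T(0.7100)|| <= 2 * exp(-1.4400 * 0.7100)
= 2 * exp(-1.0224)
= 2 * 0.3597
= 0.7195

0.7195


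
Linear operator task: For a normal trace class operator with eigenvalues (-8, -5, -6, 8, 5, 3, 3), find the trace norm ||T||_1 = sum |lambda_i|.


For a normal operator, singular values equal |eigenvalues|.
Trace norm = sum |lambda_i| = 8 + 5 + 6 + 8 + 5 + 3 + 3
= 38

38


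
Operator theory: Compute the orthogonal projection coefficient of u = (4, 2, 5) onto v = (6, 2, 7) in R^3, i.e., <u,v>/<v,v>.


Computing <u,v> = 4*6 + 2*2 + 5*7 = 63
Computing <v,v> = 6^2 + 2^2 + 7^2 = 89
Projection coefficient = 63/89 = 0.7079

0.7079


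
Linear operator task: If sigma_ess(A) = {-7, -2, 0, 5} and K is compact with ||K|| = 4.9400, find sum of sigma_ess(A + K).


By Weyl's theorem, the essential spectrum is invariant under compact perturbations.
sigma_ess(A + K) = sigma_ess(A) = {-7, -2, 0, 5}
Sum = -7 + -2 + 0 + 5 = -4

-4


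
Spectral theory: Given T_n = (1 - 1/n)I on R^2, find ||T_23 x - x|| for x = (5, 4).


T_23 x - x = (1 - 1/23)x - x = -x/23
||x|| = sqrt(41) = 6.4031
||T_23 x - x|| = ||x||/23 = 6.4031/23 = 0.2784

0.2784


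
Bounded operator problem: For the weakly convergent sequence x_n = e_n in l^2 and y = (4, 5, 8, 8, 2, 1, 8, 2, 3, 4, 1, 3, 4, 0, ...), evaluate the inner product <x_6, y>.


x_6 = e_6 is the standard basis vector with 1 in position 6.
<x_6, y> = y_6 = 1
As n -> infinity, <x_n, y> -> 0, confirming weak convergence of (x_n) to 0.

1


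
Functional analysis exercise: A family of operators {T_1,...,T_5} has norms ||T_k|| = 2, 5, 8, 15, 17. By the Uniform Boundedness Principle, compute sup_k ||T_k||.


By the Uniform Boundedness Principle, the supremum of norms is finite.
sup_k ||T_k|| = max(2, 5, 8, 15, 17) = 17

17


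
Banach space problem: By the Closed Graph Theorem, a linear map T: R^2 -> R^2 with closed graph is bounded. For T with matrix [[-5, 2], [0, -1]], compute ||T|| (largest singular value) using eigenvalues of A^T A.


A^T A = [[25, -10], [-10, 5]]
trace(A^T A) = 30, det(A^T A) = 25
discriminant = 30^2 - 4*25 = 800
Largest eigenvalue of A^T A = (trace + sqrt(disc))/2 = 29.1421
||T|| = sqrt(29.1421) = 5.3983

5.3983


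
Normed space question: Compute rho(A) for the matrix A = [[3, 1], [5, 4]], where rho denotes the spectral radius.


For a 2x2 matrix, eigenvalues satisfy lambda^2 - (trace)*lambda + det = 0
trace = 3 + 4 = 7
det = 3*4 - 1*5 = 7
discriminant = 7^2 - 4*(7) = 21
spectral radius = max |eigenvalue| = 5.7913

5.7913


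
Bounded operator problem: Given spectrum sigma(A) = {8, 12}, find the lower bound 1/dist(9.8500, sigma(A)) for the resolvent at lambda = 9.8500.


dist(9.8500, {8, 12}) = min(|9.8500 - 8|, |9.8500 - 12|)
= min(1.8500, 2.1500) = 1.8500
Resolvent bound = 1/1.8500 = 0.5405

0.5405


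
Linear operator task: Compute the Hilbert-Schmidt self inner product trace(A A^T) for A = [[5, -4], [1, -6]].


trace(A * A^T) = sum of squares of all entries
= 5^2 + (-4)^2 + 1^2 + (-6)^2
= 25 + 16 + 1 + 36
= 78

78


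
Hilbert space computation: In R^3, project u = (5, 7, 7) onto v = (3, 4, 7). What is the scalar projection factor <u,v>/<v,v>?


Computing <u,v> = 5*3 + 7*4 + 7*7 = 92
Computing <v,v> = 3^2 + 4^2 + 7^2 = 74
Projection coefficient = 92/74 = 1.2432

1.2432


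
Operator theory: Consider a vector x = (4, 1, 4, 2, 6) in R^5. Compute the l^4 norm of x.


The l^4 norm = (sum |x_i|^4)^(1/4)
Sum of 4th powers = 256 + 1 + 256 + 16 + 1296 = 1825
||x||_4 = (1825)^(1/4) = 6.5361

6.5361


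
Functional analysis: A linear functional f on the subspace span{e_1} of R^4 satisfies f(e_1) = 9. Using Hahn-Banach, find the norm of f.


The norm of f is given by ||f|| = sup_{||x||=1} |f(x)|.
On span{e_1}, ||e_1|| = 1, so ||f|| = |f(e_1)| / ||e_1||
= |9| / 1 = 9.0000

9.0000


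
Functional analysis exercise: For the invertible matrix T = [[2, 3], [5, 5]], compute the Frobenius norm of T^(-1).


det(T) = 2*5 - 3*5 = -5
T^(-1) = (1/-5) * [[5, -3], [-5, 2]] = [[-1.0000, 0.6000], [1.0000, -0.4000]]
||T^(-1)||_F^2 = (-1.0000)^2 + 0.6000^2 + 1.0000^2 + (-0.4000)^2 = 2.5200
||T^(-1)||_F = sqrt(2.5200) = 1.5875

1.5875


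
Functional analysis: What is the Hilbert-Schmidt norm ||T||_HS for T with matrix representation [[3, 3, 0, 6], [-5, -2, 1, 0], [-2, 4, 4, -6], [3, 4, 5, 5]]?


The Hilbert-Schmidt norm is sqrt(sum of squares of all entries).
Sum of squares = 3^2 + 3^2 + 0^2 + 6^2 + (-5)^2 + (-2)^2 + 1^2 + 0^2 + (-2)^2 + 4^2 + 4^2 + (-6)^2 + 3^2 + 4^2 + 5^2 + 5^2
= 9 + 9 + 0 + 36 + 25 + 4 + 1 + 0 + 4 + 16 + 16 + 36 + 9 + 16 + 25 + 25 = 231
||T||_HS = sqrt(231) = 15.1987

15.1987


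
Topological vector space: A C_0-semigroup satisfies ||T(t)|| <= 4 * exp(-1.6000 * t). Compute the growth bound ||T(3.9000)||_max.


||T(3.9000)|| <= 4 * exp(-1.6000 * 3.9000)
= 4 * exp(-6.2400)
= 4 * 0.0019
= 0.0078

0.0078


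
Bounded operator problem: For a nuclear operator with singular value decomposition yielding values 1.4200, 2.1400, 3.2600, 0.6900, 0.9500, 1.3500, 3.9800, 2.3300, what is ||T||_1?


The nuclear norm is the sum of all singular values.
||T||_1 = 1.4200 + 2.1400 + 3.2600 + 0.6900 + 0.9500 + 1.3500 + 3.9800 + 2.3300
= 16.1200

16.1200


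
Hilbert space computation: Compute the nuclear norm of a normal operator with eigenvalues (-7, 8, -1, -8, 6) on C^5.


For a normal operator, singular values equal |eigenvalues|.
Trace norm = sum |lambda_i| = 7 + 8 + 1 + 8 + 6
= 30

30


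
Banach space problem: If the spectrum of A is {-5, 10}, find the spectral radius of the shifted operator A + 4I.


Spectrum of A + 4I = {-1, 14}
Spectral radius = max |lambda| over the shifted spectrum
= max(1, 14) = 14

14


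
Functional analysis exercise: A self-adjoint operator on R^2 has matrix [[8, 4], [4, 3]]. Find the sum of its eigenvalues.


For a self-adjoint (symmetric) matrix, the eigenvalues are real.
The sum of eigenvalues equals the trace of the matrix.
trace = 8 + 3 = 11

11


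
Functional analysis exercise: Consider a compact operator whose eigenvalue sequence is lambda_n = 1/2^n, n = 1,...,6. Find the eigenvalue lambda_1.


The eigenvalue formula gives lambda_1 = 1/2^1
= 1/2
= 0.5000

0.5000


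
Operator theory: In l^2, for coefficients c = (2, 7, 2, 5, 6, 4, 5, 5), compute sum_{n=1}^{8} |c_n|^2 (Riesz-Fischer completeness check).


sum |c_n|^2 = 2^2 + 7^2 + 2^2 + 5^2 + 6^2 + 4^2 + 5^2 + 5^2
= 4 + 49 + 4 + 25 + 36 + 16 + 25 + 25
= 184

184


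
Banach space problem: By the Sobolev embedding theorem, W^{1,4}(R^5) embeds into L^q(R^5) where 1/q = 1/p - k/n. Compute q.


Using the Sobolev embedding formula: 1/q = 1/p - k/n
1/q = 1/4 - 1/5 = 1/20
q = 1/(1/20) = 20

20.0000


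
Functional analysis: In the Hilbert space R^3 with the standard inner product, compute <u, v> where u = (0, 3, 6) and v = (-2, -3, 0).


Computing the standard inner product <u, v> = sum u_i * v_i
= 0*-2 + 3*-3 + 6*0
= 0 + -9 + 0
= -9

-9


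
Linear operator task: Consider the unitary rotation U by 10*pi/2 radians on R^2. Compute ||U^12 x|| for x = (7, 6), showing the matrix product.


U is a rotation by theta = 10*pi/2
U^12 = rotation by 12*theta = 120*pi/2 = 0*pi/2 (mod 2*pi)
cos(0*pi/2) = 1.0000, sin(0*pi/2) = 0.0000
U^12 x = (1.0000 * 7 - 0.0000 * 6, 0.0000 * 7 + 1.0000 * 6)
= (7.0000, 6.0000)
||U^12 x|| = sqrt(7.0000^2 + 6.0000^2) = sqrt(85.0000) = 9.2195

9.2195


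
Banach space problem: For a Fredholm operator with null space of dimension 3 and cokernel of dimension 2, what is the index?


The Fredholm index is defined as ind(T) = dim(ker T) - dim(coker T)
= 3 - 2
= 1

1


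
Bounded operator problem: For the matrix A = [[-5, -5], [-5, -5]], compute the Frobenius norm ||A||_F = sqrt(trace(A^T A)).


||A||_F^2 = sum a_ij^2
= (-5)^2 + (-5)^2 + (-5)^2 + (-5)^2
= 25 + 25 + 25 + 25 = 100
||A||_F = sqrt(100) = 10.0000

10.0000


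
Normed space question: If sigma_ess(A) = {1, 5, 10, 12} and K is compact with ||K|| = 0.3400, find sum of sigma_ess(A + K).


By Weyl's theorem, the essential spectrum is invariant under compact perturbations.
sigma_ess(A + K) = sigma_ess(A) = {1, 5, 10, 12}
Sum = 1 + 5 + 10 + 12 = 28

28


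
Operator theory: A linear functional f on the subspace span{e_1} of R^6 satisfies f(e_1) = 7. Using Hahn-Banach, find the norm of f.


The norm of f is given by ||f|| = sup_{||x||=1} |f(x)|.
On span{e_1}, ||e_1|| = 1, so ||f|| = |f(e_1)| / ||e_1||
= |7| / 1 = 7.0000

7.0000


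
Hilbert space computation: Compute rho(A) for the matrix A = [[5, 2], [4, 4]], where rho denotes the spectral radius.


For a 2x2 matrix, eigenvalues satisfy lambda^2 - (trace)*lambda + det = 0
trace = 5 + 4 = 9
det = 5*4 - 2*4 = 12
discriminant = 9^2 - 4*(12) = 33
spectral radius = max |eigenvalue| = 7.3723

7.3723


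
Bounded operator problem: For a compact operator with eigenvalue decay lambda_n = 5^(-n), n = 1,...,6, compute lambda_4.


The eigenvalue formula gives lambda_4 = 1/5^4
= 1/625
= 0.0016

0.0016


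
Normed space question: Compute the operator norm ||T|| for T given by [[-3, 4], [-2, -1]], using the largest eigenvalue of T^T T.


A^T A = [[13, -10], [-10, 17]]
trace(A^T A) = 30, det(A^T A) = 121
discriminant = 30^2 - 4*121 = 416
Largest eigenvalue of A^T A = (trace + sqrt(disc))/2 = 25.1980
||T|| = sqrt(25.1980) = 5.0198

5.0198


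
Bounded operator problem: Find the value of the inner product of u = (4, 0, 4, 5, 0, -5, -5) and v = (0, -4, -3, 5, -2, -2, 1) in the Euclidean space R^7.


Computing the standard inner product <u, v> = sum u_i * v_i
= 4*0 + 0*-4 + 4*-3 + 5*5 + 0*-2 + -5*-2 + -5*1
= 0 + 0 + -12 + 25 + 0 + 10 + -5
= 18

18


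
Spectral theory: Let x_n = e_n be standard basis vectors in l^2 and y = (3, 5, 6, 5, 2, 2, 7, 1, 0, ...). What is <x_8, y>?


x_8 = e_8 is the standard basis vector with 1 in position 8.
<x_8, y> = y_8 = 1
As n -> infinity, <x_n, y> -> 0, confirming weak convergence of (x_n) to 0.

1


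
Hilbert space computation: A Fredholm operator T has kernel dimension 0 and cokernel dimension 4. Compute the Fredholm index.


The Fredholm index is defined as ind(T) = dim(ker T) - dim(coker T)
= 0 - 4
= -4

-4


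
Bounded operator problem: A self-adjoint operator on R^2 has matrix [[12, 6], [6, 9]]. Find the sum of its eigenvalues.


For a self-adjoint (symmetric) matrix, the eigenvalues are real.
The sum of eigenvalues equals the trace of the matrix.
trace = 12 + 9 = 21

21


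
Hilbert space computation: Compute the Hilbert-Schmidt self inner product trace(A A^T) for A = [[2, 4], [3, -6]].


trace(A * A^T) = sum of squares of all entries
= 2^2 + 4^2 + 3^2 + (-6)^2
= 4 + 16 + 9 + 36
= 65

65


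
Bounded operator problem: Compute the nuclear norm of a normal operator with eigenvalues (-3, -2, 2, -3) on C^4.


For a normal operator, singular values equal |eigenvalues|.
Trace norm = sum |lambda_i| = 3 + 2 + 2 + 3
= 10

10


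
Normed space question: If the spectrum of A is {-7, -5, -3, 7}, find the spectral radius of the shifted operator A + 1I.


Spectrum of A + 1I = {-6, -4, -2, 8}
Spectral radius = max |lambda| over the shifted spectrum
= max(6, 4, 2, 8) = 8

8


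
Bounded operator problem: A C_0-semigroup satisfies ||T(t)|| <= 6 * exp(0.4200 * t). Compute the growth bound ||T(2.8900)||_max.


||T(2.8900)|| <= 6 * exp(0.4200 * 2.8900)
= 6 * exp(1.2138)
= 6 * 3.3663
= 20.1975

20.1975


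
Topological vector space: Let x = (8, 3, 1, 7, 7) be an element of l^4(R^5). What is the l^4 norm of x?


The l^4 norm = (sum |x_i|^4)^(1/4)
Sum of 4th powers = 4096 + 81 + 1 + 2401 + 2401 = 8980
||x||_4 = (8980)^(1/4) = 9.7346

9.7346


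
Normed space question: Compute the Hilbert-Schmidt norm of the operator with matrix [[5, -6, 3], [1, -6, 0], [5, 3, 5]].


The Hilbert-Schmidt norm is sqrt(sum of squares of all entries).
Sum of squares = 5^2 + (-6)^2 + 3^2 + 1^2 + (-6)^2 + 0^2 + 5^2 + 3^2 + 5^2
= 25 + 36 + 9 + 1 + 36 + 0 + 25 + 9 + 25 = 166
||T||_HS = sqrt(166) = 12.8841

12.8841


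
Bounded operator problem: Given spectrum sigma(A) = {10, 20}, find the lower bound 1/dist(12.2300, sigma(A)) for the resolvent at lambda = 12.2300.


dist(12.2300, {10, 20}) = min(|12.2300 - 10|, |12.2300 - 20|)
= min(2.2300, 7.7700) = 2.2300
Resolvent bound = 1/2.2300 = 0.4484

0.4484


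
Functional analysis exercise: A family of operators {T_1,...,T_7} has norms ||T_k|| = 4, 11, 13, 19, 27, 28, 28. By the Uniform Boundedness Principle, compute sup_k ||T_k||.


By the Uniform Boundedness Principle, the supremum of norms is finite.
sup_k ||T_k|| = max(4, 11, 13, 19, 27, 28, 28) = 28

28


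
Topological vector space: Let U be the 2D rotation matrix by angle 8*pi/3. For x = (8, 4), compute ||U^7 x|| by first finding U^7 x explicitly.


U is a rotation by theta = 8*pi/3
U^7 = rotation by 7*theta = 56*pi/3 = 2*pi/3 (mod 2*pi)
cos(2*pi/3) = -0.5000, sin(2*pi/3) = 0.8660
U^7 x = (-0.5000 * 8 - 0.8660 * 4, 0.8660 * 8 + -0.5000 * 4)
= (-7.4641, 4.9282)
||U^7 x|| = sqrt((-7.4641)^2 + 4.9282^2) = sqrt(80.0000) = 8.9443

8.9443
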